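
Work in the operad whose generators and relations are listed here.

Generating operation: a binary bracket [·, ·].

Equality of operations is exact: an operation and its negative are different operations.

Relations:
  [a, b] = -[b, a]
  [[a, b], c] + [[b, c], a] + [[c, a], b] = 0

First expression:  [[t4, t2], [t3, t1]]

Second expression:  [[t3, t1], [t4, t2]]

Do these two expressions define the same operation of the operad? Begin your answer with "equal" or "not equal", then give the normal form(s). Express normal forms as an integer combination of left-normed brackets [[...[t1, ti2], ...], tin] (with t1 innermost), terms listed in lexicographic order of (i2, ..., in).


not equal; first: -[[[t1, t3], t2], t4] + [[[t1, t3], t4], t2]; second: [[[t1, t3], t2], t4] - [[[t1, t3], t4], t2]


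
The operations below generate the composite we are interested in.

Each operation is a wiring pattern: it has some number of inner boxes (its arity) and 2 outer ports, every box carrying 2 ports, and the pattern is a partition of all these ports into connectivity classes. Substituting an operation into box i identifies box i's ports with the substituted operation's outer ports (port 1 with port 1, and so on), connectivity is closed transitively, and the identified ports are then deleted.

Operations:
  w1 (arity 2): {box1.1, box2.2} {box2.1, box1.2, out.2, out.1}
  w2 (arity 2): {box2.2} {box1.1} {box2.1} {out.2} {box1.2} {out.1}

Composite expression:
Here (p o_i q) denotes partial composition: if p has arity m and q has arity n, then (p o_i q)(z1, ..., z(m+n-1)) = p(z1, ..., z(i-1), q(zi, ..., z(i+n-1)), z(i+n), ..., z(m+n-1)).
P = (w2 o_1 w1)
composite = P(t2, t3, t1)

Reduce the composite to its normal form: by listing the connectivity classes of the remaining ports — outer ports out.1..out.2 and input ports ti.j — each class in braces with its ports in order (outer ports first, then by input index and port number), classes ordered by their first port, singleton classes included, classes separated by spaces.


{out.1} {out.2} {t1.1} {t1.2} {t2.1, t3.2} {t2.2, t3.1}

Treat the ports identified at w2 as solder joints: merge, then drop.
stage w1: inputs (t2, t3), connectivity {out.1, out.2, t2.2, t3.1} {t2.1, t3.2}, out.j its boundary
stage w2: inputs (t2, t3, t1), connectivity {out.1} {out.2} {t1.1} {t1.2} {t2.1, t3.2} {t2.2, t3.1}, out.j its boundary


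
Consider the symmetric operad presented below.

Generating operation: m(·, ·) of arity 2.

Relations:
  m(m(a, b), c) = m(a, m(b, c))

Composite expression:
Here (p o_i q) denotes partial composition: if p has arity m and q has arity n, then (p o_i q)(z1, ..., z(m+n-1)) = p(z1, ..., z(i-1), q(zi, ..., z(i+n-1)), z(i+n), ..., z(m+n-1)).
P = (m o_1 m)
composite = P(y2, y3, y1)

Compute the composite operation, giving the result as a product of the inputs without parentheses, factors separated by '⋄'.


Associativity of m dissolves the nesting; only the y-input order survives.
m(y2, y3) linearizes to y2 ⋄ y3
m(m(y2, y3), y1) linearizes to y2 ⋄ y3 ⋄ y1

y2 ⋄ y3 ⋄ y1


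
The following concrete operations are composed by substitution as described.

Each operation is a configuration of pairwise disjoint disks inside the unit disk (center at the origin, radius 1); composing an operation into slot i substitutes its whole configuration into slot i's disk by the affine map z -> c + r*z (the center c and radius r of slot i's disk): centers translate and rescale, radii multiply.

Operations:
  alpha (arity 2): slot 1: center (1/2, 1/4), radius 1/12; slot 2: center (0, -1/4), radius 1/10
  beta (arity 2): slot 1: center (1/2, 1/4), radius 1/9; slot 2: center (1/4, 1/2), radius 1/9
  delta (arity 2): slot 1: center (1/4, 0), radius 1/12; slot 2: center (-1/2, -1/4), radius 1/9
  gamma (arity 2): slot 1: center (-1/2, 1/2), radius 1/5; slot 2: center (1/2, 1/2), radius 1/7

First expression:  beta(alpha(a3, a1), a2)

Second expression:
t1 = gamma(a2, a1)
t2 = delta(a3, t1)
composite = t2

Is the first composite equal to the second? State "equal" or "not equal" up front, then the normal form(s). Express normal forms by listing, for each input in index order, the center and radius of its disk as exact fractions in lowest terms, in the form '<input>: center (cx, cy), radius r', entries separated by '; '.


not equal — first a1: center (1/2, 2/9), radius 1/90; a2: center (1/4, 1/2), radius 1/9; a3: center (5/9, 5/18), radius 1/108, second a1: center (-4/9, -7/36), radius 1/63; a2: center (-5/9, -7/36), radius 1/45; a3: center (1/4, 0), radius 1/12

Reducing the first expression gives a1: center (1/2, 2/9), radius 1/90; a2: center (1/4, 1/2), radius 1/9; a3: center (5/9, 5/18), radius 1/108
Reducing the second expression gives a1: center (-4/9, -7/36), radius 1/63; a2: center (-5/9, -7/36), radius 1/45; a3: center (1/4, 0), radius 1/12
They disagree, so not equal.


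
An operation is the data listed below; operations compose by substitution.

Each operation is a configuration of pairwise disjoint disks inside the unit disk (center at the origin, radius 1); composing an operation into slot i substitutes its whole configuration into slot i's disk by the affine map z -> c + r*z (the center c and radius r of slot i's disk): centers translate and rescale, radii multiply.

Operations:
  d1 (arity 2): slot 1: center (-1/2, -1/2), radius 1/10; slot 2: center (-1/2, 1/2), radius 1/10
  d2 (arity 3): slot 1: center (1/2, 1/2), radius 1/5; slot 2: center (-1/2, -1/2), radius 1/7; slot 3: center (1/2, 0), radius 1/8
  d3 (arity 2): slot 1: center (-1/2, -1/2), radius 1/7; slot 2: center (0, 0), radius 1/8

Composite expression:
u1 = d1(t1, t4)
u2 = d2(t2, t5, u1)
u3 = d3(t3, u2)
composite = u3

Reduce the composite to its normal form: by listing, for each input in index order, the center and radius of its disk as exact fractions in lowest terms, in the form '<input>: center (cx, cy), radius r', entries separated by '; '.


t1: center (7/128, -1/128), radius 1/640; t2: center (1/16, 1/16), radius 1/40; t3: center (-1/2, -1/2), radius 1/7; t4: center (7/128, 1/128), radius 1/640; t5: center (-1/16, -1/16), radius 1/56

Nesting under d3 composes maps z -> c + r*z down each t-path.
t3: after 1 affine step, its disk has center (-1/2, -1/2), radius 1/7
t2: after 2 affine steps, its disk has center (1/16, 1/16), radius 1/40
t5: after 2 affine steps, its disk has center (-1/16, -1/16), radius 1/56
t1: after 3 affine steps, its disk has center (7/128, -1/128), radius 1/640
t4: after 3 affine steps, its disk has center (7/128, 1/128), radius 1/640


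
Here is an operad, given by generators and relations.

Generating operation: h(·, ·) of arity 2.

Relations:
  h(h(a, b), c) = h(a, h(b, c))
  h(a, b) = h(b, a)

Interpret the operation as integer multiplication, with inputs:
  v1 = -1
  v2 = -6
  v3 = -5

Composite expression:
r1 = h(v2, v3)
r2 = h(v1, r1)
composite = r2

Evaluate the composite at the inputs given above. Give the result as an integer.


h(v2, v3) = 30
h(v1, h(v2, v3)) = -30

-30


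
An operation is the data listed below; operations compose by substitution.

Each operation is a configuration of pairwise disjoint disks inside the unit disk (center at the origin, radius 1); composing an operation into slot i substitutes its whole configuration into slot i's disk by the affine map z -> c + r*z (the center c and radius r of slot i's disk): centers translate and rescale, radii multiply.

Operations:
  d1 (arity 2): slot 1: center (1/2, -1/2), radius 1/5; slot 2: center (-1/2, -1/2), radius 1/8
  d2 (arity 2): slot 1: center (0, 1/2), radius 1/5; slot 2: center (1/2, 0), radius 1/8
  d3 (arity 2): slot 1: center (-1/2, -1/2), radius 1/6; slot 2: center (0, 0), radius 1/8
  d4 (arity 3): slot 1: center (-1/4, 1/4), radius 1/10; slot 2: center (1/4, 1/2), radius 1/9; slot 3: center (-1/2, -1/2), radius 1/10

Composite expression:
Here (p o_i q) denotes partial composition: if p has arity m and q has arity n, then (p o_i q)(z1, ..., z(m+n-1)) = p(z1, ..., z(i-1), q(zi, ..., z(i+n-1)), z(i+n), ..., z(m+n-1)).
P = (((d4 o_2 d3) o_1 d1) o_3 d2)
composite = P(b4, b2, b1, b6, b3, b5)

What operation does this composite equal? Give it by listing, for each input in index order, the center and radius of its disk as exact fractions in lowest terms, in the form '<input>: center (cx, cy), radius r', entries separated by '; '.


Below d4, radii multiply path by path; the b-disk centers shift.
tracing b4 down its 2-map path: center (-1/5, 1/5), radius 1/50
tracing b2 down its 2-map path: center (-3/10, 1/5), radius 1/80
tracing b1 down its 3-map path: center (7/36, 49/108), radius 1/270
tracing b6 down its 3-map path: center (11/54, 4/9), radius 1/432
tracing b3 down its 2-map path: center (1/4, 1/2), radius 1/72
tracing b5 down its 1-map path: center (-1/2, -1/2), radius 1/10

b1: center (7/36, 49/108), radius 1/270; b2: center (-3/10, 1/5), radius 1/80; b3: center (1/4, 1/2), radius 1/72; b4: center (-1/5, 1/5), radius 1/50; b5: center (-1/2, -1/2), radius 1/10; b6: center (11/54, 4/9), radius 1/432


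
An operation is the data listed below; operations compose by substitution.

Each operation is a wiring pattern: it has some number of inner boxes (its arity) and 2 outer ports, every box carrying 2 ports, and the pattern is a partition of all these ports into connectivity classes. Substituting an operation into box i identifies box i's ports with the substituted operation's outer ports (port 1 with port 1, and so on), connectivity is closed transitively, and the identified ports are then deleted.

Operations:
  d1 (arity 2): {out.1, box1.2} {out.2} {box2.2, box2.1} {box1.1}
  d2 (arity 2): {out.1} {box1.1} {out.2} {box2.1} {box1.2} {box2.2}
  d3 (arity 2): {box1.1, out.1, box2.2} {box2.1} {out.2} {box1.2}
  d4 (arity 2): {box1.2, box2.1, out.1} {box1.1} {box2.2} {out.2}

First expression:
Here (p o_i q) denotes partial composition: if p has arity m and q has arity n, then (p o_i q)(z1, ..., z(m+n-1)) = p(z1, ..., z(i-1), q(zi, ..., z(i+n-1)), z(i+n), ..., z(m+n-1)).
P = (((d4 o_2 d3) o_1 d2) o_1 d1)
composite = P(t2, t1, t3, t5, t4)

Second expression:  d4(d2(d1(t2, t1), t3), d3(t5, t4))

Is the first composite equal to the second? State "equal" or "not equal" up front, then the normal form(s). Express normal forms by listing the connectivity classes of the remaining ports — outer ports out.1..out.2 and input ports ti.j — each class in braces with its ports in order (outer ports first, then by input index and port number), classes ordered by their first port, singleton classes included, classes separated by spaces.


equal; the common form is {out.1, t4.2, t5.1} {out.2} {t1.1, t1.2} {t2.1} {t2.2} {t3.1} {t3.2} {t4.1} {t5.2}

The first expression, normalized: {out.1, t4.2, t5.1} {out.2} {t1.1, t1.2} {t2.1} {t2.2} {t3.1} {t3.2} {t4.1} {t5.2}
The second expression, normalized: {out.1, t4.2, t5.1} {out.2} {t1.1, t1.2} {t2.1} {t2.2} {t3.1} {t3.2} {t4.1} {t5.2}
Identical normal forms: equal.


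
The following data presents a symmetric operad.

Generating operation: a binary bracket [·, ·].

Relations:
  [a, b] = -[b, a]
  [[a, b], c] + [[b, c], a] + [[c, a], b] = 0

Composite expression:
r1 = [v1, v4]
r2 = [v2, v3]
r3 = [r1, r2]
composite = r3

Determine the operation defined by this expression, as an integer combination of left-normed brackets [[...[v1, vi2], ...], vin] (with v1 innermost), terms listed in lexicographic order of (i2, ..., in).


[[[v1, v4], v2], v3] - [[[v1, v4], v3], v2]

Left-normed coefficients sit on the v1-initial expansion words.
Composite bracket: [[v1, v4], [v2, v3]]
Under [a, b] = ab - ba we get 8 signed associative words (2^3 = 8).
Only words starting with v1 matter:
  the word v1v4v2v3 carries sign +1 and contributes +[[[v1, v4], v2], v3]
  the word v1v4v3v2 carries sign -1 and contributes -[[[v1, v4], v3], v2]


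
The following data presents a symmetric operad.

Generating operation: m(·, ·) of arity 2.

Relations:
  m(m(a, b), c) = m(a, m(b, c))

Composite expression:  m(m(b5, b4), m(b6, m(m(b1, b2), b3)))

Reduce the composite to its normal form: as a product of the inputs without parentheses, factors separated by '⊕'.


b5 ⊕ b4 ⊕ b6 ⊕ b1 ⊕ b2 ⊕ b3

Under associativity of m, the answer is the b's in reading order.
m(b5, b4) linearizes to b5 ⊕ b4
m(b1, b2) linearizes to b1 ⊕ b2
m(m(b1, b2), b3) linearizes to b1 ⊕ b2 ⊕ b3
m(b6, m(m(b1, b2), b3)) linearizes to b6 ⊕ b1 ⊕ b2 ⊕ b3
m(m(b5, b4), m(b6, m(m(b1, b2), b3))) linearizes to b5 ⊕ b4 ⊕ b6 ⊕ b1 ⊕ b2 ⊕ b3


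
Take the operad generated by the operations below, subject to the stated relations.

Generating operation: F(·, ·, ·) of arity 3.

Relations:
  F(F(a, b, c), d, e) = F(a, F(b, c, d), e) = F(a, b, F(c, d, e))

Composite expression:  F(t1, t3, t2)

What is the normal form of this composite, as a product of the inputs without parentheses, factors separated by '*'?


t1 * t3 * t2

Under associativity of F, the answer is the t's in reading order.
F(t1, t3, t2) linearizes to t1 * t3 * t2


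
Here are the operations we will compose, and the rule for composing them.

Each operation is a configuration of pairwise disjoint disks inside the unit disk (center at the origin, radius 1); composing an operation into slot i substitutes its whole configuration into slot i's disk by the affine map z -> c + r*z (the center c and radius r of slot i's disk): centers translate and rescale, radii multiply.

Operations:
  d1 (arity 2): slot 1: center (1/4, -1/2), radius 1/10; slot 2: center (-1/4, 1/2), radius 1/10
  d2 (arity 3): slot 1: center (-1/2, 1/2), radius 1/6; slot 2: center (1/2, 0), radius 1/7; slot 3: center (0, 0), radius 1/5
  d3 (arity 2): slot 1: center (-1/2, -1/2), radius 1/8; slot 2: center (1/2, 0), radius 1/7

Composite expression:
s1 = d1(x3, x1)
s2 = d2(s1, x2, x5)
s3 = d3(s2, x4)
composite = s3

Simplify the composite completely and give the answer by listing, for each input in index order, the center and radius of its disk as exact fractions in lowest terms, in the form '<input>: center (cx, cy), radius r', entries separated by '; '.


Below d3, radii multiply path by path; the x-disk centers shift.
input x3: applying the 3 nested substitutions gives center (-107/192, -43/96), radius 1/480
input x1: applying the 3 nested substitutions gives center (-109/192, -41/96), radius 1/480
input x2: applying the 2 nested substitutions gives center (-7/16, -1/2), radius 1/56
input x5: applying the 2 nested substitutions gives center (-1/2, -1/2), radius 1/40
input x4: applying the 1 nested substitution gives center (1/2, 0), radius 1/7

x1: center (-109/192, -41/96), radius 1/480; x2: center (-7/16, -1/2), radius 1/56; x3: center (-107/192, -43/96), radius 1/480; x4: center (1/2, 0), radius 1/7; x5: center (-1/2, -1/2), radius 1/40


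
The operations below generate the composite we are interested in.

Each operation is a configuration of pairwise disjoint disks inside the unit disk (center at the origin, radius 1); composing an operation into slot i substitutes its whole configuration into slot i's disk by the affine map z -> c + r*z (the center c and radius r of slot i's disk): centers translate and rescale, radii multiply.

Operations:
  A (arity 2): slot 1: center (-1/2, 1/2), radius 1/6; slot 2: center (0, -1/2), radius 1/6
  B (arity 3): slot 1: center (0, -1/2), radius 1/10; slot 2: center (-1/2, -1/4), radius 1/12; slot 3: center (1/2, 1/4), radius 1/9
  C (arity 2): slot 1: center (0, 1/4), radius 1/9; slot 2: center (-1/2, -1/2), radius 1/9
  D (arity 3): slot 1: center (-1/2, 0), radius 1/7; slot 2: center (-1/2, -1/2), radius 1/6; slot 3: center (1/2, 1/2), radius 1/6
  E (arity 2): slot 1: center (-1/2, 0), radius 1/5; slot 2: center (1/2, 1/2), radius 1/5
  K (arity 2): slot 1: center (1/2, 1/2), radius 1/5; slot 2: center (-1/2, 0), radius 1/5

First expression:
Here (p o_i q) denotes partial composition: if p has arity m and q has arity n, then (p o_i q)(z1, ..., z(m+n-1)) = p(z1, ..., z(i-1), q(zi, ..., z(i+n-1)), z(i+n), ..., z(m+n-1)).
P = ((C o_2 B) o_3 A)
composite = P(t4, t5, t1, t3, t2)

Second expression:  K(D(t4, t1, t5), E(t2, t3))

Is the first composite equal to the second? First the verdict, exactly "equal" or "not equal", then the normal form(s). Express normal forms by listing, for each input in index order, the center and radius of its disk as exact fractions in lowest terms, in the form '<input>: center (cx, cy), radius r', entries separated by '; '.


not equal: they reduce to t1: center (-121/216, -113/216), radius 1/648; t2: center (-4/9, -17/36), radius 1/81; t3: center (-5/9, -115/216), radius 1/648; t4: center (0, 1/4), radius 1/9; t5: center (-1/2, -5/9), radius 1/90 and t1: center (2/5, 2/5), radius 1/30; t2: center (-3/5, 0), radius 1/25; t3: center (-2/5, 1/10), radius 1/25; t4: center (2/5, 1/2), radius 1/35; t5: center (3/5, 3/5), radius 1/30

The first expression, normalized: t1: center (-121/216, -113/216), radius 1/648; t2: center (-4/9, -17/36), radius 1/81; t3: center (-5/9, -115/216), radius 1/648; t4: center (0, 1/4), radius 1/9; t5: center (-1/2, -5/9), radius 1/90
The second expression, normalized: t1: center (2/5, 2/5), radius 1/30; t2: center (-3/5, 0), radius 1/25; t3: center (-2/5, 1/10), radius 1/25; t4: center (2/5, 1/2), radius 1/35; t5: center (3/5, 3/5), radius 1/30
They disagree, so not equal.


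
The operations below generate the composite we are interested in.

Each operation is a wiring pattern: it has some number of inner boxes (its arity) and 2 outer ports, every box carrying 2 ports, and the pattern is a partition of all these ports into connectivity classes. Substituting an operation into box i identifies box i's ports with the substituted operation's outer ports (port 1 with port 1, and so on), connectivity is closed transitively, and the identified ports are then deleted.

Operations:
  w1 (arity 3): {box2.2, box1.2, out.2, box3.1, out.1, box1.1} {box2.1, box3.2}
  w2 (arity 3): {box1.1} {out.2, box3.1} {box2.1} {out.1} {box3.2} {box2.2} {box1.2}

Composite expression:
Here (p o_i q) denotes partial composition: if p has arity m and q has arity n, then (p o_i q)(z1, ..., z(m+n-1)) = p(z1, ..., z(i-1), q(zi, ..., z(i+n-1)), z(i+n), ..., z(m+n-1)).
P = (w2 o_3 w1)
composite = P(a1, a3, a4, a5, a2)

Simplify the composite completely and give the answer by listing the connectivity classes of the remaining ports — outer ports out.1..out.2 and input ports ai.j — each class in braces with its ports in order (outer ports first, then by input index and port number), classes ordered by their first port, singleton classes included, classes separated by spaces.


Treat the ports identified at w2 as solder joints: merge, then drop.
w1 over (a4, a5, a2) gives {out.1, out.2, a2.1, a4.1, a4.2, a5.2} {a2.2, a5.1}, out.j being that stage's outer ports
w2 over (a1, a3, a4, a5, a2) gives {out.1} {out.2, a2.1, a4.1, a4.2, a5.2} {a1.1} {a1.2} {a2.2, a5.1} {a3.1} {a3.2}, out.j being that stage's outer ports

{out.1} {out.2, a2.1, a4.1, a4.2, a5.2} {a1.1} {a1.2} {a2.2, a5.1} {a3.1} {a3.2}


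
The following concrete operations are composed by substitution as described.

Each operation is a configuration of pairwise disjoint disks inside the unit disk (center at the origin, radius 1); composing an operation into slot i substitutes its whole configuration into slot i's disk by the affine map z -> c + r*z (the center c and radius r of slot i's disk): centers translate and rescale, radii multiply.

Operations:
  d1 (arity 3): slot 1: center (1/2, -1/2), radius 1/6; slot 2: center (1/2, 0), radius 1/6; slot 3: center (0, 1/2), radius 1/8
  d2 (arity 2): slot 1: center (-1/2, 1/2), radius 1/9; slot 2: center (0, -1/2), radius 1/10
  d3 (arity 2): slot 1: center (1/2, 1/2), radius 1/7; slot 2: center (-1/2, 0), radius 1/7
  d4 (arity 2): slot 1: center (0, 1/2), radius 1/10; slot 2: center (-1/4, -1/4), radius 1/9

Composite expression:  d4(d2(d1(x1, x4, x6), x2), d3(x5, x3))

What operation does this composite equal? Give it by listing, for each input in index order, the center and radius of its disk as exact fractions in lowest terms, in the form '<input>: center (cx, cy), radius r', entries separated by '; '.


Follow each x-input down from d4: c' goes to c + r*c', radius to r*r'.
x1: after 3 affine steps, its disk has center (-2/45, 49/90), radius 1/540
x4: after 3 affine steps, its disk has center (-2/45, 11/20), radius 1/540
x6: after 3 affine steps, its disk has center (-1/20, 5/9), radius 1/720
x2: after 2 affine steps, its disk has center (0, 9/20), radius 1/100
x5: after 2 affine steps, its disk has center (-7/36, -7/36), radius 1/63
x3: after 2 affine steps, its disk has center (-11/36, -1/4), radius 1/63

x1: center (-2/45, 49/90), radius 1/540; x2: center (0, 9/20), radius 1/100; x3: center (-11/36, -1/4), radius 1/63; x4: center (-2/45, 11/20), radius 1/540; x5: center (-7/36, -7/36), radius 1/63; x6: center (-1/20, 5/9), radius 1/720


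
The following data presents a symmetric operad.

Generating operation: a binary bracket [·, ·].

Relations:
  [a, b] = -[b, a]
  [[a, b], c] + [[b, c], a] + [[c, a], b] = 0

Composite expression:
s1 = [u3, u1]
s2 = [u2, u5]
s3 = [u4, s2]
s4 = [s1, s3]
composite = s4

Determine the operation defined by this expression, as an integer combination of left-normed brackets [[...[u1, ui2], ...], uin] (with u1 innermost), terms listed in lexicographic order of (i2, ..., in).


Expand each bracket as ab - ba; the u1-initial words give the coefficients.
Composite bracket: [[u3, u1], [u4, [u2, u5]]]
Applying ab - ba throughout gives 16 signed words (2^4 = 16).
Only words starting with u1 matter:
  the word u1u3u2u5u4 carries sign +1 and contributes +[[[[u1, u3], u2], u5], u4]
  the word u1u3u4u2u5 carries sign -1 and contributes -[[[[u1, u3], u4], u2], u5]
  the word u1u3u4u5u2 carries sign +1 and contributes +[[[[u1, u3], u4], u5], u2]
  the word u1u3u5u2u4 carries sign -1 and contributes -[[[[u1, u3], u5], u2], u4]

[[[[u1, u3], u2], u5], u4] - [[[[u1, u3], u4], u2], u5] + [[[[u1, u3], u4], u5], u2] - [[[[u1, u3], u5], u2], u4]


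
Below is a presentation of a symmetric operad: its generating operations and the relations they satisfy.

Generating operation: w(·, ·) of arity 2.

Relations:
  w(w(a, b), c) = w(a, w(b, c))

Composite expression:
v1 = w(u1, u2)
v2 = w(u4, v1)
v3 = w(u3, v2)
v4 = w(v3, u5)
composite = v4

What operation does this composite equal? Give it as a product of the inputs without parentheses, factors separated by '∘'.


u3 ∘ u4 ∘ u1 ∘ u2 ∘ u5

Associativity of w dissolves the nesting; only the u-input order survives.
w(u1, u2) reduces to u1 ∘ u2
w(u4, w(u1, u2)) reduces to u4 ∘ u1 ∘ u2
w(u3, w(u4, w(u1, u2))) reduces to u3 ∘ u4 ∘ u1 ∘ u2
w(w(u3, w(u4, w(u1, u2))), u5) reduces to u3 ∘ u4 ∘ u1 ∘ u2 ∘ u5


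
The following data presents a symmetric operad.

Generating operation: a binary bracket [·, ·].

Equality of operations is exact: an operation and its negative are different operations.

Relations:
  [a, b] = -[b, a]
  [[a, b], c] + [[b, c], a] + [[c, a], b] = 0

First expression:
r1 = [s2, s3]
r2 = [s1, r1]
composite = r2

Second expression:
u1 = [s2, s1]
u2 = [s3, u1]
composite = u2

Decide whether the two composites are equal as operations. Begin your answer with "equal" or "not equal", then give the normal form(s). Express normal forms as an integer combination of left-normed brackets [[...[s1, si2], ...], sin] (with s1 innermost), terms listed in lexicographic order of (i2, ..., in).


In normal form, the first expression is [[s1, s2], s3] - [[s1, s3], s2]
In normal form, the second expression is [[s1, s2], s3]
No match — not equal.

not equal: they reduce to [[s1, s2], s3] - [[s1, s3], s2] and [[s1, s2], s3]


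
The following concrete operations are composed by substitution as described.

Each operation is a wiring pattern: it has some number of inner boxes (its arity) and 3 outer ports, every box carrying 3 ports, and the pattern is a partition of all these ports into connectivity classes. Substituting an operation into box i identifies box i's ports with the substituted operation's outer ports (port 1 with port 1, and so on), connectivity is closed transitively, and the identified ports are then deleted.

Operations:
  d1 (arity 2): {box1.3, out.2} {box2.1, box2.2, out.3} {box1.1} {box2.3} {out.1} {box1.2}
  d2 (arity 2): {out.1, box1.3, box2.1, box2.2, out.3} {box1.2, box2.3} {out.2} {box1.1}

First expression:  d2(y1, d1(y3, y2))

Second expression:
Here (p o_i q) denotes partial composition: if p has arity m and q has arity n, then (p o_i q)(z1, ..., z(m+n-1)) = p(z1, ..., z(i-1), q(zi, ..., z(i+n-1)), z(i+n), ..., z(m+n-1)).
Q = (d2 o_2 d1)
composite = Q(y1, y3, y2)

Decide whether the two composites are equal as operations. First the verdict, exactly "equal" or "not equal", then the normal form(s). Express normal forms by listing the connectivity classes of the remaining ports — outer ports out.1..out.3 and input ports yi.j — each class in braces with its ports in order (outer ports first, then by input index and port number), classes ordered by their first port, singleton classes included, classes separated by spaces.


equal: each reduces to {out.1, out.3, y1.3, y3.3} {out.2} {y1.1} {y1.2, y2.1, y2.2} {y2.3} {y3.1} {y3.2}

The first expression, normalized: {out.1, out.3, y1.3, y3.3} {out.2} {y1.1} {y1.2, y2.1, y2.2} {y2.3} {y3.1} {y3.2}
The second expression, normalized: {out.1, out.3, y1.3, y3.3} {out.2} {y1.1} {y1.2, y2.1, y2.2} {y2.3} {y3.1} {y3.2}
The normal forms match — equal.


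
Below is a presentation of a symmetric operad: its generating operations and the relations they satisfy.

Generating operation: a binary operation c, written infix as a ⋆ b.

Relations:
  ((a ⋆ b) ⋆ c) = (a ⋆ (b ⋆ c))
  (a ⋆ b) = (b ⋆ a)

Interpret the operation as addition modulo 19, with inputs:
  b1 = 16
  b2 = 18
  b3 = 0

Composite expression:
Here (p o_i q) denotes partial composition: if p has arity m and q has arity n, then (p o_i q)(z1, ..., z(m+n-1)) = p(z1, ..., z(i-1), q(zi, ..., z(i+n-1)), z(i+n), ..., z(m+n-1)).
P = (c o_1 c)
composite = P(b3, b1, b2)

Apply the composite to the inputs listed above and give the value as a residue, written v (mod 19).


15 (mod 19)

(b3 ⋆ b1) = 16
((b3 ⋆ b1) ⋆ b2) = 15


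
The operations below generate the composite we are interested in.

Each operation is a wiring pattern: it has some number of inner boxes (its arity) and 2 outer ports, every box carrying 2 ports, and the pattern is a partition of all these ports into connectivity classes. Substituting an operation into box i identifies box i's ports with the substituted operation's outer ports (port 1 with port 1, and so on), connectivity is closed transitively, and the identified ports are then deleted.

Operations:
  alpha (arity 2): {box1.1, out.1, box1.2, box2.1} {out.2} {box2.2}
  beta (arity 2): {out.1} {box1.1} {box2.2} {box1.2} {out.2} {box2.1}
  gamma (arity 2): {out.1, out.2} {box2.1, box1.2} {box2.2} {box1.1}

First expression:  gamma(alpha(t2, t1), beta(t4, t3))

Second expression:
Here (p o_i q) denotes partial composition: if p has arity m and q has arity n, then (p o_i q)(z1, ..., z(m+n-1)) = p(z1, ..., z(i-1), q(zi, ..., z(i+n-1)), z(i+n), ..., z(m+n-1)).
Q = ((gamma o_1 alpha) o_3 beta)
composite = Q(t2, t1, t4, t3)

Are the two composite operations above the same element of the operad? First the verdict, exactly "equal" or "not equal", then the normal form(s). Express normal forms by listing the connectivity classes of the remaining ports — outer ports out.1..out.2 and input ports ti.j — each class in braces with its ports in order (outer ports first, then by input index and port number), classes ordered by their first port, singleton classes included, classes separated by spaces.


equal — both sides give {out.1, out.2} {t1.1, t2.1, t2.2} {t1.2} {t3.1} {t3.2} {t4.1} {t4.2}

Reducing the first expression gives {out.1, out.2} {t1.1, t2.1, t2.2} {t1.2} {t3.1} {t3.2} {t4.1} {t4.2}
Reducing the second expression gives {out.1, out.2} {t1.1, t2.1, t2.2} {t1.2} {t3.1} {t3.2} {t4.1} {t4.2}
Same normal form: equal.


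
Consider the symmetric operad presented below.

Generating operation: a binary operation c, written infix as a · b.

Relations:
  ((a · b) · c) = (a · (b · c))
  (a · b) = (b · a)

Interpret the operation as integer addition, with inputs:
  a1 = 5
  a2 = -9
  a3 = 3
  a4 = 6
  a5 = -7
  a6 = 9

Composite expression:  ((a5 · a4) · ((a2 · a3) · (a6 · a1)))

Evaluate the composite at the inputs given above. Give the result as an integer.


7

(a5 · a4) = -1
(a2 · a3) = -6
(a6 · a1) = 14
((a2 · a3) · (a6 · a1)) = 8
((a5 · a4) · ((a2 · a3) · (a6 · a1))) = 7


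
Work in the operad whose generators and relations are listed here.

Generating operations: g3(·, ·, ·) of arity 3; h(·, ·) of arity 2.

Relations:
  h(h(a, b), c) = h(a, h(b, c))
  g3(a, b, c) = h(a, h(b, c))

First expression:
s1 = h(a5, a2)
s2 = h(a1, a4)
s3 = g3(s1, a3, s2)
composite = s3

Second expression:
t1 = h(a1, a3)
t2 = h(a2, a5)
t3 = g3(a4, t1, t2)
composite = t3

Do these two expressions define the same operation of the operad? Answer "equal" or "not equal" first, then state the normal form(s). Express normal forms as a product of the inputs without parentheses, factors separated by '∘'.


not equal; first: a5 ∘ a2 ∘ a3 ∘ a1 ∘ a4; second: a4 ∘ a1 ∘ a3 ∘ a2 ∘ a5

The first expression, normalized: a5 ∘ a2 ∘ a3 ∘ a1 ∘ a4
The second expression, normalized: a4 ∘ a1 ∘ a3 ∘ a2 ∘ a5
The forms do not match — not equal.


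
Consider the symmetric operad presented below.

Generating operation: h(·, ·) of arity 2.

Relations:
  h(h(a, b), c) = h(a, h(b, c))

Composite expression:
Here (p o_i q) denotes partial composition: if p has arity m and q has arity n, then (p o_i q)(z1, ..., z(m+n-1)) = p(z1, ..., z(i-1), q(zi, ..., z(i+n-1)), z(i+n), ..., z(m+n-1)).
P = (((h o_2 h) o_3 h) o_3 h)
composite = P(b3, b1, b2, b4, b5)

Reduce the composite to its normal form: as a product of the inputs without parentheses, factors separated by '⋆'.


b3 ⋆ b1 ⋆ b2 ⋆ b4 ⋆ b5


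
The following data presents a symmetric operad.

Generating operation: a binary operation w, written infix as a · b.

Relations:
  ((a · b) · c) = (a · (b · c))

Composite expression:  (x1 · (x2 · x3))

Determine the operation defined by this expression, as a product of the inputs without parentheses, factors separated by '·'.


x1 · x2 · x3

Key point: w is associative — brackets drop, the x-order remains.
(x2 · x3) unparenthesizes to x2 · x3
(x1 · (x2 · x3)) unparenthesizes to x1 · x2 · x3


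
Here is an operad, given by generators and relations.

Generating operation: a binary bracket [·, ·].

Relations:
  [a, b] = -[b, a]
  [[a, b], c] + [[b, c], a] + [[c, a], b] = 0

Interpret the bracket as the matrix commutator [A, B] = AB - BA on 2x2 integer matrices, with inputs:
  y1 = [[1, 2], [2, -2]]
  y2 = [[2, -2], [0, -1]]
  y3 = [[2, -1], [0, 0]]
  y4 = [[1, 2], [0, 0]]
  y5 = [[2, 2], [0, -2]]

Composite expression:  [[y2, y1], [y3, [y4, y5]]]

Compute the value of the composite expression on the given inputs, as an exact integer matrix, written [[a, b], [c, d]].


[[-72, 96], [0, 72]]

[y2, y1] = [[-4, 12], [-6, 4]]
[y4, y5] = [[0, -6], [0, 0]]
[y3, [y4, y5]] = [[0, -12], [0, 0]]
[[y2, y1], [y3, [y4, y5]]] = [[-72, 96], [0, 72]]


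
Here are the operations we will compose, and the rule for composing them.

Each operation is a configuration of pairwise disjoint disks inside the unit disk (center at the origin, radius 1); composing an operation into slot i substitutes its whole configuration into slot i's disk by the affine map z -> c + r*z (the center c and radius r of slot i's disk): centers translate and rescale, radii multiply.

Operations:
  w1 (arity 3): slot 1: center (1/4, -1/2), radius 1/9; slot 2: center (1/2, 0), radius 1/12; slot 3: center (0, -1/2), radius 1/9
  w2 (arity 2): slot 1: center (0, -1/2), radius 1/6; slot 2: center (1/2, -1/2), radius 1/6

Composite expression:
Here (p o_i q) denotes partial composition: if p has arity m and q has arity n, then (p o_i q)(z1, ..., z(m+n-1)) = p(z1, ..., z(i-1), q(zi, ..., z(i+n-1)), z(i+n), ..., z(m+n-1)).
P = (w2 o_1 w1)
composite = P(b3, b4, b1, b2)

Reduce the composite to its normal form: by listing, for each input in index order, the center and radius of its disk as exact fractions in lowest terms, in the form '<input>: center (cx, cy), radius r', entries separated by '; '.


Affine substitution under w2: radii multiply and b-centers shift.
input b3: applying the 2 nested substitutions gives center (1/24, -7/12), radius 1/54
input b4: applying the 2 nested substitutions gives center (1/12, -1/2), radius 1/72
input b1: applying the 2 nested substitutions gives center (0, -7/12), radius 1/54
input b2: applying the 1 nested substitution gives center (1/2, -1/2), radius 1/6

b1: center (0, -7/12), radius 1/54; b2: center (1/2, -1/2), radius 1/6; b3: center (1/24, -7/12), radius 1/54; b4: center (1/12, -1/2), radius 1/72


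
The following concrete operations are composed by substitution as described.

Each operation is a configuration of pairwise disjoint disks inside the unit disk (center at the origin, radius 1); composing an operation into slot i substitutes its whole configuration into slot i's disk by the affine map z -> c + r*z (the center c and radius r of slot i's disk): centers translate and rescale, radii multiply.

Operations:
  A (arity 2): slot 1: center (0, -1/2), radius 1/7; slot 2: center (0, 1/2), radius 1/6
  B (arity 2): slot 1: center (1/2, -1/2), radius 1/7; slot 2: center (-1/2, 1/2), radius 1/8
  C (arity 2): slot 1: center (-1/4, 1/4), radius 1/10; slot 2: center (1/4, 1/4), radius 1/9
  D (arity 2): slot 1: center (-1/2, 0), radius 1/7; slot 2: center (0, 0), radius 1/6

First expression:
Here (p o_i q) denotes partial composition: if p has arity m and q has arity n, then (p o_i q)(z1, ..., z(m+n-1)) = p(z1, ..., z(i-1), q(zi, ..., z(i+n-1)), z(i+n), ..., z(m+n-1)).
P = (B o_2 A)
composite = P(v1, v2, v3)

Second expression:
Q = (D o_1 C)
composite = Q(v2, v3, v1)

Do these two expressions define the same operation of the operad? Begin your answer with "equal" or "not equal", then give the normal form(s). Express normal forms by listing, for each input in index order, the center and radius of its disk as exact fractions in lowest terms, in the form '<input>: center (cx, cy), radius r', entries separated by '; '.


In normal form, the first expression is v1: center (1/2, -1/2), radius 1/7; v2: center (-1/2, 7/16), radius 1/56; v3: center (-1/2, 9/16), radius 1/48
In normal form, the second expression is v1: center (0, 0), radius 1/6; v2: center (-15/28, 1/28), radius 1/70; v3: center (-13/28, 1/28), radius 1/63
Distinct normal forms: not equal.

not equal: they reduce to v1: center (1/2, -1/2), radius 1/7; v2: center (-1/2, 7/16), radius 1/56; v3: center (-1/2, 9/16), radius 1/48 and v1: center (0, 0), radius 1/6; v2: center (-15/28, 1/28), radius 1/70; v3: center (-13/28, 1/28), radius 1/63


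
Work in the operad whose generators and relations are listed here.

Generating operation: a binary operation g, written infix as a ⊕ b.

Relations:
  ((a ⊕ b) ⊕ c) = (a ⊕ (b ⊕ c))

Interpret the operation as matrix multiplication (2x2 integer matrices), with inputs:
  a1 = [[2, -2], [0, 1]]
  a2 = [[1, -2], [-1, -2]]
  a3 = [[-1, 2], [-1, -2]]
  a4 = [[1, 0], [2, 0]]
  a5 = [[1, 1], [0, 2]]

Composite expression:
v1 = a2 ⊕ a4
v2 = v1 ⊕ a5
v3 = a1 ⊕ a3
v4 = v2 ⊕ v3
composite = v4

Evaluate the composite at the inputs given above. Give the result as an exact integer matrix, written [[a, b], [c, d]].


[[3, -18], [5, -30]]

(a2 ⊕ a4) = [[-3, 0], [-5, 0]]
((a2 ⊕ a4) ⊕ a5) = [[-3, -3], [-5, -5]]
(a1 ⊕ a3) = [[0, 8], [-1, -2]]
(((a2 ⊕ a4) ⊕ a5) ⊕ (a1 ⊕ a3)) = [[3, -18], [5, -30]]


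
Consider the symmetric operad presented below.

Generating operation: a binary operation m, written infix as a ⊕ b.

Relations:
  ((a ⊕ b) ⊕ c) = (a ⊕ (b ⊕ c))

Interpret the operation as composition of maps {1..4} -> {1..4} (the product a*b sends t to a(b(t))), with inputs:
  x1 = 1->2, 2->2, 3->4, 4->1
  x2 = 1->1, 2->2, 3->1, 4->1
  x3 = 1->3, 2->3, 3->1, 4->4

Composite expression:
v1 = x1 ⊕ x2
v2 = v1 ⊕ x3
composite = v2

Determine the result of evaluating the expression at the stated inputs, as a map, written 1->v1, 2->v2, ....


1->2, 2->2, 3->2, 4->2


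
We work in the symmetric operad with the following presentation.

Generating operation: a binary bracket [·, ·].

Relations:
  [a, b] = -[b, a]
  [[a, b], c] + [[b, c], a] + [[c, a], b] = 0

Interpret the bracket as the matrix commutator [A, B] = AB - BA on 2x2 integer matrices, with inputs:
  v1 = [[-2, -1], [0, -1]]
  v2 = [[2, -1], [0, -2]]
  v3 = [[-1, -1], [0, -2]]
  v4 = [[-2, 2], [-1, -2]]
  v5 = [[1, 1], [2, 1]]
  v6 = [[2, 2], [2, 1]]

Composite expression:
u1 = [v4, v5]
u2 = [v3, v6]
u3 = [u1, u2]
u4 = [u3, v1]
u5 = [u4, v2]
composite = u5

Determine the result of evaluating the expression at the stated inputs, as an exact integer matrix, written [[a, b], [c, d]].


[[-20, -160], [-80, 20]]

[v4, v5] = [[5, 0], [0, -5]]
[v3, v6] = [[-2, 3], [-2, 2]]
[[v4, v5], [v3, v6]] = [[0, 30], [20, 0]]
[[[v4, v5], [v3, v6]], v1] = [[20, 30], [-20, -20]]
[[[[v4, v5], [v3, v6]], v1], v2] = [[-20, -160], [-80, 20]]


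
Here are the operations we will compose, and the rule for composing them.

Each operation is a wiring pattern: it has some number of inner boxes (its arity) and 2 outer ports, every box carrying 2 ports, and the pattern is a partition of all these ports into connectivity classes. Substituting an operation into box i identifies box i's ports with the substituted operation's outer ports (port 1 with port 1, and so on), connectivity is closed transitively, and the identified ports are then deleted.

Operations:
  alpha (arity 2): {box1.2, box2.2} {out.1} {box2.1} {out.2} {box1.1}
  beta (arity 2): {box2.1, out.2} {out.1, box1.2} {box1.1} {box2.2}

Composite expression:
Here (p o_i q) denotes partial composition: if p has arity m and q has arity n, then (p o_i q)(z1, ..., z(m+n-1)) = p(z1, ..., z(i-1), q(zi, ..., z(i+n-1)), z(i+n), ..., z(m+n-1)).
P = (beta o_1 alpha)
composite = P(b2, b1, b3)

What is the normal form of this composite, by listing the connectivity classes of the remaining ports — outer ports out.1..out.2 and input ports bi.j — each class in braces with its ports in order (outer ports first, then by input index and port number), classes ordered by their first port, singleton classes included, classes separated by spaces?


{out.1} {out.2, b3.1} {b1.1} {b1.2, b2.2} {b2.1} {b3.2}

Substituting into beta glues patterns; closure does the rest.
the subtree at alpha composes to {out.1} {out.2} {b1.1} {b1.2, b2.2} {b2.1} on (b2, b1); out.j = own outer ports
the subtree at beta composes to {out.1} {out.2, b3.1} {b1.1} {b1.2, b2.2} {b2.1} {b3.2} on (b2, b1, b3); out.j = own outer ports


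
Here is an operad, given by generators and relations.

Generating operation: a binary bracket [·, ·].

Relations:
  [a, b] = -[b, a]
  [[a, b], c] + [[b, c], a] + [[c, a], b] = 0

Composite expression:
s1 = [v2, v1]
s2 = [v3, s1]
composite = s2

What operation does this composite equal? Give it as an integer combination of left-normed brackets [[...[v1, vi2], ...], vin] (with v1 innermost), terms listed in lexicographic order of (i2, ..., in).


[[v1, v2], v3]

Left-normed coefficients sit on the v1-initial expansion words.
Composite bracket: [v3, [v2, v1]]
Full expansion: 4 signed words from ab - ba (2^2 = 4).
Collect the words opening with v1:
  v1v2v3 (sign +1) contributes +[[v1, v2], v3]


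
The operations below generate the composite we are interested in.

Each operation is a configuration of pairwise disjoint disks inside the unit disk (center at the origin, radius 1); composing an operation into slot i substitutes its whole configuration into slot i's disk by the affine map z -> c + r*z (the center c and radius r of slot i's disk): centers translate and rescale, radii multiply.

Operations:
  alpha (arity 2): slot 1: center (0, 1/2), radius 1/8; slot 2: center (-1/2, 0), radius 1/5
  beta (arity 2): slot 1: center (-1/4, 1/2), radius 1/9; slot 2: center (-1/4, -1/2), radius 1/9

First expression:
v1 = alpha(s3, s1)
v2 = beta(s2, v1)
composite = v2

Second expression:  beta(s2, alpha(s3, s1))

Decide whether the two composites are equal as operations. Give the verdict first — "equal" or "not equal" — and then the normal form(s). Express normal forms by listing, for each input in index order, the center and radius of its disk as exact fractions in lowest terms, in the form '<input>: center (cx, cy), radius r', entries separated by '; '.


equal — both sides give s1: center (-11/36, -1/2), radius 1/45; s2: center (-1/4, 1/2), radius 1/9; s3: center (-1/4, -4/9), radius 1/72

Reducing the first expression gives s1: center (-11/36, -1/2), radius 1/45; s2: center (-1/4, 1/2), radius 1/9; s3: center (-1/4, -4/9), radius 1/72
Reducing the second expression gives s1: center (-11/36, -1/2), radius 1/45; s2: center (-1/4, 1/2), radius 1/9; s3: center (-1/4, -4/9), radius 1/72
The forms coincide; equal.
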